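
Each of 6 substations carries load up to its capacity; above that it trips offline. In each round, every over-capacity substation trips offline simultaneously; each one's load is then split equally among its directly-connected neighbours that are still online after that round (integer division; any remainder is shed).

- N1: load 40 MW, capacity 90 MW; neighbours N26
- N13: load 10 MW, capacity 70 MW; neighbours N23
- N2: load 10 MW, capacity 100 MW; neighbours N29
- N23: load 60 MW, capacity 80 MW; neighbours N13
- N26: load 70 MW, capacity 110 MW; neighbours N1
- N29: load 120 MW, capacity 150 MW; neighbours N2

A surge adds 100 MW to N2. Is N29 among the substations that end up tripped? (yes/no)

yes

Round 1 — N2 at 110 > 100. N2 trips offline.
  N2 sheds 110 MW to N29: 110 each.
    N29: 120+110 = 230 > 150
Round 2 — N29 trips offline.
  N29 sheds 230 MW: no online neighbours, lost.
No further trips.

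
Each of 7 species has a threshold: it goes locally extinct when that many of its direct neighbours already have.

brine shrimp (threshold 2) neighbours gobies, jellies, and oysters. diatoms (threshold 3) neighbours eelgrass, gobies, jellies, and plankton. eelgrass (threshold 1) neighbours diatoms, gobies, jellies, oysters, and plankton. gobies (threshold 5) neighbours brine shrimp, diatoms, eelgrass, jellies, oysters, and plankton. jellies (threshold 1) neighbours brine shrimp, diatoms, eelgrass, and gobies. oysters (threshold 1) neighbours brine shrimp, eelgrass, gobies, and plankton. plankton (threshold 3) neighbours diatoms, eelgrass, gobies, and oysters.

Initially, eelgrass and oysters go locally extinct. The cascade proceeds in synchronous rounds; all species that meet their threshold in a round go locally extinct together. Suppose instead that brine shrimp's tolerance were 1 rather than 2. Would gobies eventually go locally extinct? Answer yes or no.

With brine shrimp's tolerance at 1:
Round 1 — eelgrass, oysters go locally extinct (initial).
Round 2 — checking thresholds:
  brine shrimp: 1 of 3 neighbours ≥ 1, goes locally extinct.
  diatoms: 1 of 4 neighbours < 3, holds.
  gobies: 2 of 6 neighbours < 5, holds.
  jellies: 1 of 4 neighbours ≥ 1, goes locally extinct.
  plankton: 2 of 4 neighbours < 3, holds.
Round 3 — no new extinctions; cascade stops.

no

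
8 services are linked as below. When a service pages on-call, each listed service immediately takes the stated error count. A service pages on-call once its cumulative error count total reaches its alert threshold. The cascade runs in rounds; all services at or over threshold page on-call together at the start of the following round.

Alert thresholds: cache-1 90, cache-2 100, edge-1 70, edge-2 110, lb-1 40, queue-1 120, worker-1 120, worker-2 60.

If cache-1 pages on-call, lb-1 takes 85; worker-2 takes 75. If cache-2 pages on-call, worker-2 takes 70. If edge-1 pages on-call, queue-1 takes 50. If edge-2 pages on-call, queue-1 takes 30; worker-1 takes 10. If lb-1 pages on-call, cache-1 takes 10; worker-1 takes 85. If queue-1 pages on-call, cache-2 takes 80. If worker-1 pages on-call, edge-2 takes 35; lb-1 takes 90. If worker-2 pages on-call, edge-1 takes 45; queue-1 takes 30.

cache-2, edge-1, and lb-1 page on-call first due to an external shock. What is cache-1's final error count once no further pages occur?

Round 1 — cache-2, edge-1, lb-1 page on-call (initial).
  cache-1: +10 → 10 < 90
  queue-1: +50 → 50 < 120
  worker-1: +85 → 85 < 120
  worker-2: +70 → 70 ≥ 60
Round 2 — worker-2 pages on-call.
  queue-1: +30 → 80 < 120
No further pages.

10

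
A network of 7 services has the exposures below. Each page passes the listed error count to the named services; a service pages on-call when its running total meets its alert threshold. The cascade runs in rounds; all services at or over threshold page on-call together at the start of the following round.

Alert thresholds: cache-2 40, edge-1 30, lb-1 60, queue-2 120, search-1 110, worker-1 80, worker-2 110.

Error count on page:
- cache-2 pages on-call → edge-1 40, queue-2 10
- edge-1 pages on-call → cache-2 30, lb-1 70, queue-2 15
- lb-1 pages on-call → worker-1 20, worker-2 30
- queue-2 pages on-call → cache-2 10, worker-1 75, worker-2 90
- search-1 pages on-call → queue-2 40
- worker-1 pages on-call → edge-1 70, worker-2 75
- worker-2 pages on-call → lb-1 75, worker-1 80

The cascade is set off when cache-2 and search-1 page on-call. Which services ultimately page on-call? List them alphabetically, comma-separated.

Round 1 — cache-2, search-1 page on-call (initial).
  edge-1: +40 → 40 ≥ 30
  queue-2: +10+40 → 50 < 120
Round 2 — edge-1 pages on-call.
  lb-1: +70 → 70 ≥ 60
  queue-2: +15 → 65 < 120
Round 3 — lb-1 pages on-call.
  worker-1: +20 → 20 < 80
  worker-2: +30 → 30 < 110
No further pages.

cache-2, edge-1, lb-1, search-1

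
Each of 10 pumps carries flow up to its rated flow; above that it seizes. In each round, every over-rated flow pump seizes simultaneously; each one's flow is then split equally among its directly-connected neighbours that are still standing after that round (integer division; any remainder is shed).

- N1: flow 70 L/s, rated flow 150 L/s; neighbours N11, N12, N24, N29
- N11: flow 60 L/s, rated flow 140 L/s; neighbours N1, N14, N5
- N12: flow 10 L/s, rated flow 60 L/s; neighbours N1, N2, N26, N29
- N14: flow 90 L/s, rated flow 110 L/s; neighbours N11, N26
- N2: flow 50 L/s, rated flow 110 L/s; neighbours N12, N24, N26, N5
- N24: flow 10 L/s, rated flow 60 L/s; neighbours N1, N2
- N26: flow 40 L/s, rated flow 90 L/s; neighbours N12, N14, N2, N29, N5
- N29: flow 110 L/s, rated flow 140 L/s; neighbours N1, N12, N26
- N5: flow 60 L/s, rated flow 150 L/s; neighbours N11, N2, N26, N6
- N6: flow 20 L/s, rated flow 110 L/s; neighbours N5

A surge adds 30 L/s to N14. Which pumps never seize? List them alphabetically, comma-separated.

N1, N11, N12, N2, N24, N29, N5, N6

Round 1 — N14 at 120 > 110. N14 seizes.
  N14 sheds 120 L/s to N11, N26: 60 each.
    N11: 60+60 = 120 ≤ 140
    N26: 40+60 = 100 > 90
Round 2 — N26 seizes.
  N26 sheds 100 L/s to N12, N2, N29, N5: 25 each.
    N12: 10+25 = 35 ≤ 60
    N2: 50+25 = 75 ≤ 110
    N29: 110+25 = 135 ≤ 140
    N5: 60+25 = 85 ≤ 150
No further seizures.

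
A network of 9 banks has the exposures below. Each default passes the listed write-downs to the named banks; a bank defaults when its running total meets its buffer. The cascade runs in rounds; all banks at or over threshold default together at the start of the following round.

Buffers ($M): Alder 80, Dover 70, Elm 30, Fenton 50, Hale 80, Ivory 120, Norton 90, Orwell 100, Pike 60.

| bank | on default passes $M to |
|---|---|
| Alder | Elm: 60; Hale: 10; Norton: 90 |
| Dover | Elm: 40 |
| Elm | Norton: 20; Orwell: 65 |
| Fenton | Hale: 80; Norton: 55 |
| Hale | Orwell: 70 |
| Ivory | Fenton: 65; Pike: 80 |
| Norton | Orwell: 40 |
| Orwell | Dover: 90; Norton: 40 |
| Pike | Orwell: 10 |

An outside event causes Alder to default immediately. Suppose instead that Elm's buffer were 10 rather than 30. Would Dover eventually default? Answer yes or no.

With Elm's buffer at 10:
Round 1 — Alder defaults (initial).
  Elm: +60 → 60 ≥ 10
  Hale: +10 → 10 < 80
  Norton: +90 → 90 ≥ 90
Round 2 — Elm, Norton default.
  Orwell: +65+40 → 105 ≥ 100
Round 3 — Orwell defaults.
  Dover: +90 → 90 ≥ 70
Round 4 — Dover defaults.
No further defaults.

yes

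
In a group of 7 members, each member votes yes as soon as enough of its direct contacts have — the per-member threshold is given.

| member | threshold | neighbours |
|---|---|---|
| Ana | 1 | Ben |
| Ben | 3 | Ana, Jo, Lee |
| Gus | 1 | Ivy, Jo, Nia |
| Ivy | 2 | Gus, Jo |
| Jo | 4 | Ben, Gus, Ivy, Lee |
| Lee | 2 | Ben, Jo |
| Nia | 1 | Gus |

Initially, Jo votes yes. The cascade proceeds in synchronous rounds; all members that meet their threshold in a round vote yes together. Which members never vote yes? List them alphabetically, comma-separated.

Ana, Ben, Lee

Round 1 — Jo votes yes (initial).
Round 2 — checking thresholds:
  Ben: 1 of 3 neighbours < 3, below threshold.
  Gus: 1 of 3 neighbours ≥ 1, votes yes.
  Ivy: 1 of 2 neighbours < 2, below threshold.
  Lee: 1 of 2 neighbours < 2, below threshold.
Round 3 — checking thresholds:
  Ben: 1 of 3 neighbours < 3, below threshold.
  Ivy: 2 of 2 neighbours ≥ 2, votes yes.
  Lee: 1 of 2 neighbours < 2, below threshold.
  Nia: 1 of 1 neighbours ≥ 1, votes yes.
Round 4 — no new yes votes; cascade stops.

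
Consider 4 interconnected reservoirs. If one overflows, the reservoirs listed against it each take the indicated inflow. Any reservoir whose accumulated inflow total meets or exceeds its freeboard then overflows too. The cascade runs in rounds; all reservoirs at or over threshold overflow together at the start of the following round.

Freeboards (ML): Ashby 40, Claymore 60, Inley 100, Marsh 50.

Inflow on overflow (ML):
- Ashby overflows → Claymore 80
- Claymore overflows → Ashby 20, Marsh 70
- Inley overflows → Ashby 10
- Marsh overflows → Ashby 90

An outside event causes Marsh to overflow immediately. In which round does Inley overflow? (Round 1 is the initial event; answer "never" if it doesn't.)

never

Round 1 — Marsh overflows (initial).
  Ashby: +90 → 90 ≥ 40
Round 2 — Ashby overflows.
  Claymore: +80 → 80 ≥ 60
Round 3 — Claymore overflows.
No further overflows.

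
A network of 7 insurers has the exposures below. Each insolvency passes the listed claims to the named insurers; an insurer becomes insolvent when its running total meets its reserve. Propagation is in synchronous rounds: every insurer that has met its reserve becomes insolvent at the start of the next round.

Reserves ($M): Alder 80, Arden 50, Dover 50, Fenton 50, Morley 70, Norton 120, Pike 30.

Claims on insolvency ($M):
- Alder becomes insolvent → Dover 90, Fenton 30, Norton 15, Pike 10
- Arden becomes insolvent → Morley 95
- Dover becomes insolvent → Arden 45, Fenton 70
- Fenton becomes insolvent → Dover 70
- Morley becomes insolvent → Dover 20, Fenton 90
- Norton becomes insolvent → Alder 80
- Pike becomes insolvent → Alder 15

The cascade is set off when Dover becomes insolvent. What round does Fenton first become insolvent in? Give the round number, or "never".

2

Round 1 — Dover becomes insolvent (initial).
  Arden: +45 → 45 < 50
  Fenton: +70 → 70 ≥ 50
Round 2 — Fenton becomes insolvent.
No further insolvencies.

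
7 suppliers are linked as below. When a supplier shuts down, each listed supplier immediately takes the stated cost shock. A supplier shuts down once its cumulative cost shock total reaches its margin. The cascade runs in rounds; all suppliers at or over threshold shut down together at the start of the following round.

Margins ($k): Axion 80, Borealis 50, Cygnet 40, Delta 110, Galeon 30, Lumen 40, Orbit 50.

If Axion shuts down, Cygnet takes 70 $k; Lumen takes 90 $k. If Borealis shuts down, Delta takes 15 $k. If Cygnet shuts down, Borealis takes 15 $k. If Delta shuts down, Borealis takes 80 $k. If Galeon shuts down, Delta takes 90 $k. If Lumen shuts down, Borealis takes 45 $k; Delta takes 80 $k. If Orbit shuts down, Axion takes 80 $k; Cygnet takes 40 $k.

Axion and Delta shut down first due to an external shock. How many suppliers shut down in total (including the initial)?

Round 1 — Axion, Delta shut down (initial).
  Borealis: +80 → 80 ≥ 50
  Cygnet: +70 → 70 ≥ 40
  Lumen: +90 → 90 ≥ 40
Round 2 — Borealis, Cygnet, Lumen shut down.
No further shutdowns.

5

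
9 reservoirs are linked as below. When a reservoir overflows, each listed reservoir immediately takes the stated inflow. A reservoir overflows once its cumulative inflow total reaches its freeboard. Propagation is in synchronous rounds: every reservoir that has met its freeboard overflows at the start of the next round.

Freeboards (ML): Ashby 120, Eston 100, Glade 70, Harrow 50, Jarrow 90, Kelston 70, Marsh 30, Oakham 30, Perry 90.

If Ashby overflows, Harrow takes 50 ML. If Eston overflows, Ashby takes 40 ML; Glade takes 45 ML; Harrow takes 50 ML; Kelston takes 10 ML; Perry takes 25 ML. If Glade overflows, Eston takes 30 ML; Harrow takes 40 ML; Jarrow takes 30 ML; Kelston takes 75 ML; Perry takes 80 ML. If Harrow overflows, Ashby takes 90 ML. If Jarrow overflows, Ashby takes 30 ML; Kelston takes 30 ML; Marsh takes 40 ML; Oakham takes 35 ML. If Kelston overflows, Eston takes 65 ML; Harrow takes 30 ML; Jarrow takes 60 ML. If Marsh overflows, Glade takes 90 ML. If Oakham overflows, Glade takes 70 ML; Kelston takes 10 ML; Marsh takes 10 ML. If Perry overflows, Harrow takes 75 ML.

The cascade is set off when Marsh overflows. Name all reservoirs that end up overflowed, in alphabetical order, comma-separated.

Ashby, Glade, Harrow, Jarrow, Kelston, Marsh, Oakham

Round 1 — Marsh overflows (initial).
  Glade: +90 → 90 ≥ 70
Round 2 — Glade overflows.
  Eston: +30 → 30 < 100
  Harrow: +40 → 40 < 50
  Jarrow: +30 → 30 < 90
  Kelston: +75 → 75 ≥ 70
  Perry: +80 → 80 < 90
Round 3 — Kelston overflows.
  Eston: +65 → 95 < 100
  Harrow: +30 → 70 ≥ 50
  Jarrow: +60 → 90 ≥ 90
Round 4 — Harrow, Jarrow overflow.
  Ashby: +90+30 → 120 ≥ 120
  Oakham: +35 → 35 ≥ 30
Round 5 — Ashby, Oakham overflow.
No further overflows.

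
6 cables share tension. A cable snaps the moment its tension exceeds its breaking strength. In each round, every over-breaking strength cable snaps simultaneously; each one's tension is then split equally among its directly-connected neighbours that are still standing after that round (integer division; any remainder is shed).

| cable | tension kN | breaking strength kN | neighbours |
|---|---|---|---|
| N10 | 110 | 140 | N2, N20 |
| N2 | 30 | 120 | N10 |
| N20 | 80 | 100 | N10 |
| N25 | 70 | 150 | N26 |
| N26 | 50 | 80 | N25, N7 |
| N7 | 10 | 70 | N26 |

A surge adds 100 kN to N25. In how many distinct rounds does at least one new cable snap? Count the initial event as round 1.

3

Round 1 — N25 at 170 > 150. N25 snaps.
  N25 sheds 170 kN to N26: 170 each.
    N26: 50+170 = 220 > 80
Round 2 — N26 snaps.
  N26 sheds 220 kN to N7: 220 each.
    N7: 10+220 = 230 > 70
Round 3 — N7 snaps.
  N7 sheds 230 kN: no online neighbours, lost.
No further breaks.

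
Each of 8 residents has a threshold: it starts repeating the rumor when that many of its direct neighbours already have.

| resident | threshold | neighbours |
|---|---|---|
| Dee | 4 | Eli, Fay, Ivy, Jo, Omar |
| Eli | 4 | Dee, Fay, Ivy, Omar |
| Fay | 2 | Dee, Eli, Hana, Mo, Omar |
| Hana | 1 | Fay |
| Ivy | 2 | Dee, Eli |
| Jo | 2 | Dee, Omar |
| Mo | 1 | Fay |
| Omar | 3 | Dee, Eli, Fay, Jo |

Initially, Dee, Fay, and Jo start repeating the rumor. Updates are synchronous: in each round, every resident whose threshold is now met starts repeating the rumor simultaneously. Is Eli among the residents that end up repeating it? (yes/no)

Round 1 — Dee, Fay, Jo start repeating the rumor (initial).
Round 2 — checking thresholds:
  Eli: 2 of 4 neighbours < 4, not yet.
  Hana: 1 of 1 neighbours ≥ 1, starts repeating the rumor.
  Ivy: 1 of 2 neighbours < 2, not yet.
  Mo: 1 of 1 neighbours ≥ 1, starts repeating the rumor.
  Omar: 3 of 4 neighbours ≥ 3, starts repeating the rumor.
Round 3 — no new spreads; cascade stops.

no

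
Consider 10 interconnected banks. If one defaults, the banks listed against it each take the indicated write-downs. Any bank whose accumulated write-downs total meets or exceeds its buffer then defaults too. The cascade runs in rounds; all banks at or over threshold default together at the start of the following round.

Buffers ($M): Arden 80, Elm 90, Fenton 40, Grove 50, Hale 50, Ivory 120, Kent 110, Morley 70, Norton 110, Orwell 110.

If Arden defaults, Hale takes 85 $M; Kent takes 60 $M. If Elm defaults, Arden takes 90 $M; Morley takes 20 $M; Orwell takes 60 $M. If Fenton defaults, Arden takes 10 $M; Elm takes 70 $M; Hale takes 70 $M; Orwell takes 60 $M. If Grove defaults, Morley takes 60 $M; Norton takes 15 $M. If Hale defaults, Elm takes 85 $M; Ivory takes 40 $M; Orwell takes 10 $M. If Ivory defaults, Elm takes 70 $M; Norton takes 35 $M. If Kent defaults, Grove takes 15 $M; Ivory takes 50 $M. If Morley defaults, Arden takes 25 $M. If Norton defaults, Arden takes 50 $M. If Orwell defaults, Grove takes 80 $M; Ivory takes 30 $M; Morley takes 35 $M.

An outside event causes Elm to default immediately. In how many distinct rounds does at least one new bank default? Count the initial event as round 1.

3

Round 1 — Elm defaults (initial).
  Arden: +90 → 90 ≥ 80
  Morley: +20 → 20 < 70
  Orwell: +60 → 60 < 110
Round 2 — Arden defaults.
  Hale: +85 → 85 ≥ 50
  Kent: +60 → 60 < 110
Round 3 — Hale defaults.
  Ivory: +40 → 40 < 120
  Orwell: +10 → 70 < 110
No further defaults.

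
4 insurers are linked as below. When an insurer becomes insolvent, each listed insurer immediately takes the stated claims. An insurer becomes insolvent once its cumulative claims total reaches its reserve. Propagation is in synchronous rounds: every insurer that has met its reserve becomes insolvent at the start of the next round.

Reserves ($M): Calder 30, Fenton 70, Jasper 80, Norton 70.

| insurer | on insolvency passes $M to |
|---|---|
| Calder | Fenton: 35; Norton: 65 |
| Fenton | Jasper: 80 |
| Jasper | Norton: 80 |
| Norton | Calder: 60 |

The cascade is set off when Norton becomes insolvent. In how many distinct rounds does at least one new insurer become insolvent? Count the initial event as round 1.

2

Round 1 — Norton becomes insolvent (initial).
  Calder: +60 → 60 ≥ 30
Round 2 — Calder becomes insolvent.
  Fenton: +35 → 35 < 70
No further insolvencies.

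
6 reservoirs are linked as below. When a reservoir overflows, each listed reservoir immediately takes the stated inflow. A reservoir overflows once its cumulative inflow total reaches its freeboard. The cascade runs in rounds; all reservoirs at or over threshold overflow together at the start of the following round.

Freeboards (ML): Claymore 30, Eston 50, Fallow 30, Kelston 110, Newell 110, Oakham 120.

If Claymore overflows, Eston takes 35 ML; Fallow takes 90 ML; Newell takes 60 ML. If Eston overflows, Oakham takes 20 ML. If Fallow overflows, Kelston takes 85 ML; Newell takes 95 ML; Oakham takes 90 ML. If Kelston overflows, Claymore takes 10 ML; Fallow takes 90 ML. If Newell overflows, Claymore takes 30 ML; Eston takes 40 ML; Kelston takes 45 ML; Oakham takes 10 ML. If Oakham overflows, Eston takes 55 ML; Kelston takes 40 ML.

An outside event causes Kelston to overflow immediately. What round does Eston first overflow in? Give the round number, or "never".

Round 1 — Kelston overflows (initial).
  Claymore: +10 → 10 < 30
  Fallow: +90 → 90 ≥ 30
Round 2 — Fallow overflows.
  Newell: +95 → 95 < 110
  Oakham: +90 → 90 < 120
No further overflows.

never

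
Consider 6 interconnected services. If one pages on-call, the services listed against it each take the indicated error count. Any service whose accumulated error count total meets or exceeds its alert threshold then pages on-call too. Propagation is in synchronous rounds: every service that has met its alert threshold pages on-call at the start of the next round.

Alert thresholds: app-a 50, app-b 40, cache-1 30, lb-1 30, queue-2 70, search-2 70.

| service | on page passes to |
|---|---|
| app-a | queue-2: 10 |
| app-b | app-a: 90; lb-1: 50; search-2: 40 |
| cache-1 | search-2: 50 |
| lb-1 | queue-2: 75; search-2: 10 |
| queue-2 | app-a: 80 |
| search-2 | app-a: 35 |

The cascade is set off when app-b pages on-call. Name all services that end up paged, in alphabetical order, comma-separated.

app-a, app-b, lb-1, queue-2

Round 1 — app-b pages on-call (initial).
  app-a: +90 → 90 ≥ 50
  lb-1: +50 → 50 ≥ 30
  search-2: +40 → 40 < 70
Round 2 — app-a, lb-1 page on-call.
  queue-2: +10+75 → 85 ≥ 70
  search-2: +10 → 50 < 70
Round 3 — queue-2 pages on-call.
No further pages.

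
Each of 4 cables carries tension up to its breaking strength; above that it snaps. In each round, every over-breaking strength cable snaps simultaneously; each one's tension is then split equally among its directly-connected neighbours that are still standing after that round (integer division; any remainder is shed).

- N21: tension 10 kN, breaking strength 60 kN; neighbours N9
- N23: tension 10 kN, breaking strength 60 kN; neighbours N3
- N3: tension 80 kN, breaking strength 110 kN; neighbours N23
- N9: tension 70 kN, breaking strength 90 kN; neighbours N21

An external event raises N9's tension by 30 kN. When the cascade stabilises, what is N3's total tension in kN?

80

Round 1 — N9 at 100 > 90. N9 snaps.
  N9 sheds 100 kN to N21: 100 each.
    N21: 10+100 = 110 > 60
Round 2 — N21 snaps.
  N21 sheds 110 kN: no online neighbours, lost.
No further breaks.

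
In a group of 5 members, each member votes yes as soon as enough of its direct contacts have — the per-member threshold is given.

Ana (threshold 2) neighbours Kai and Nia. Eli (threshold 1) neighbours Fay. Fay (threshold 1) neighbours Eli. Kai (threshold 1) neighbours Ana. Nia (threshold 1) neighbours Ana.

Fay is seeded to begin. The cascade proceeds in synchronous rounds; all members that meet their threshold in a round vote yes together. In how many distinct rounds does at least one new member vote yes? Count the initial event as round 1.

Round 1 — Fay votes yes (initial).
Round 2 — checking thresholds:
  Eli: 1 of 1 neighbours ≥ 1, votes yes.
Round 3 — no new yes votes; cascade stops.

2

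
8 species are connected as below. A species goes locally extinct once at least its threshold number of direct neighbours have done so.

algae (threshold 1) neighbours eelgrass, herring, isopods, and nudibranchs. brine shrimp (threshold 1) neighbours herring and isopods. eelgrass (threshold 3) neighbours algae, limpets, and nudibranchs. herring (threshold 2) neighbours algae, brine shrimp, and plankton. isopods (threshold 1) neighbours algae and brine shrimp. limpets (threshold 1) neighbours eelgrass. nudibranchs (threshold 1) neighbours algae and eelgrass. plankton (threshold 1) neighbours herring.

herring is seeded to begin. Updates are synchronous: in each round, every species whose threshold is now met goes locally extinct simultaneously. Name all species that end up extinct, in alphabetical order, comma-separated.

Round 1 — herring goes locally extinct (initial).
Round 2 — checking thresholds:
  algae: 1 of 4 neighbours ≥ 1, goes locally extinct.
  brine shrimp: 1 of 2 neighbours ≥ 1, goes locally extinct.
  plankton: 1 of 1 neighbours ≥ 1, goes locally extinct.
Round 3 — checking thresholds:
  eelgrass: 1 of 3 neighbours < 3, below threshold.
  isopods: 2 of 2 neighbours ≥ 1, goes locally extinct.
  nudibranchs: 1 of 2 neighbours ≥ 1, goes locally extinct.
Round 4 — no new extinctions; cascade stops.

algae, brine shrimp, herring, isopods, nudibranchs, plankton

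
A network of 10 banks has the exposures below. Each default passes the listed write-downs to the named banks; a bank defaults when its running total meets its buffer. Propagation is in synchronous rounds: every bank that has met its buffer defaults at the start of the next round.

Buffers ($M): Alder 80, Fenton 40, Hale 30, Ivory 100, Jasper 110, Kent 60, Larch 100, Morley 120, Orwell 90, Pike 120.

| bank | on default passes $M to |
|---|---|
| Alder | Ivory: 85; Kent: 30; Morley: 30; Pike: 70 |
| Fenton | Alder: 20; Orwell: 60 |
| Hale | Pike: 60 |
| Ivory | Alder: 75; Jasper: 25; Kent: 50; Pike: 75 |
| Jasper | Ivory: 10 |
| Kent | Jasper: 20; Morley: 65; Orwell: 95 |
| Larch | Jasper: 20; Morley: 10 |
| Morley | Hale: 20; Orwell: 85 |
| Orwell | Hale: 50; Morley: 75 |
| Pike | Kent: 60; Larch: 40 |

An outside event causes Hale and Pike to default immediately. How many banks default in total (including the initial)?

5

Round 1 — Hale, Pike default (initial).
  Kent: +60 → 60 ≥ 60
  Larch: +40 → 40 < 100
Round 2 — Kent defaults.
  Jasper: +20 → 20 < 110
  Morley: +65 → 65 < 120
  Orwell: +95 → 95 ≥ 90
Round 3 — Orwell defaults.
  Morley: +75 → 140 ≥ 120
Round 4 — Morley defaults.
No further defaults.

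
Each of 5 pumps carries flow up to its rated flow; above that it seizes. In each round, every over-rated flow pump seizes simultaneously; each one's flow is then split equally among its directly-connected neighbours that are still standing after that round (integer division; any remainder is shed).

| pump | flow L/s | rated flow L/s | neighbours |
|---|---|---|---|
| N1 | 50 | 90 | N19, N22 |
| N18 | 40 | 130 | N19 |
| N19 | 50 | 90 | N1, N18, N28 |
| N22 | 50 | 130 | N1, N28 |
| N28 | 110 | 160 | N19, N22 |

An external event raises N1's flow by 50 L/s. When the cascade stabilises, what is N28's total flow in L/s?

160

Round 1 — N1 at 100 > 90. N1 seizes.
  N1 sheds 100 L/s to N19, N22: 50 each.
    N19: 50+50 = 100 > 90
    N22: 50+50 = 100 ≤ 130
Round 2 — N19 seizes.
  N19 sheds 100 L/s to N18, N28: 50 each.
    N18: 40+50 = 90 ≤ 130
    N28: 110+50 = 160 ≤ 160
No further seizures.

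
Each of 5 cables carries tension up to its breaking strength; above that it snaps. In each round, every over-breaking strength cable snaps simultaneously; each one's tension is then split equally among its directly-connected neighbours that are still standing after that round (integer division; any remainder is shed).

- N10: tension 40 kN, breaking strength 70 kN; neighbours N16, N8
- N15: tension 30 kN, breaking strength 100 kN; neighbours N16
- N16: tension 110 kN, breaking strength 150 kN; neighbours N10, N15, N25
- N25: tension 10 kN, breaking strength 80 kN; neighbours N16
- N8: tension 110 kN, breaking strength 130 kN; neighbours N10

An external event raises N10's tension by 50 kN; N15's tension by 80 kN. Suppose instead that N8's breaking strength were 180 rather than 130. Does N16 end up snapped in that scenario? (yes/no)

yes

With N8's breaking strength at 180:
Round 1 — N10 at 90 > 70; N15 at 110 > 100. N10, N15 snap.
  N10 sheds 90 kN to N16, N8: 45 each.
    N16: 110+45 = 155 > 150
    N8: 110+45 = 155 ≤ 180
  N15 sheds 110 kN to N16: 110 each.
    N16: 155+110 = 265 > 150
Round 2 — N16 snaps.
  N16 sheds 265 kN to N25: 265 each.
    N25: 10+265 = 275 > 80
Round 3 — N25 snaps.
  N25 sheds 275 kN: no online neighbours, lost.
No further breaks.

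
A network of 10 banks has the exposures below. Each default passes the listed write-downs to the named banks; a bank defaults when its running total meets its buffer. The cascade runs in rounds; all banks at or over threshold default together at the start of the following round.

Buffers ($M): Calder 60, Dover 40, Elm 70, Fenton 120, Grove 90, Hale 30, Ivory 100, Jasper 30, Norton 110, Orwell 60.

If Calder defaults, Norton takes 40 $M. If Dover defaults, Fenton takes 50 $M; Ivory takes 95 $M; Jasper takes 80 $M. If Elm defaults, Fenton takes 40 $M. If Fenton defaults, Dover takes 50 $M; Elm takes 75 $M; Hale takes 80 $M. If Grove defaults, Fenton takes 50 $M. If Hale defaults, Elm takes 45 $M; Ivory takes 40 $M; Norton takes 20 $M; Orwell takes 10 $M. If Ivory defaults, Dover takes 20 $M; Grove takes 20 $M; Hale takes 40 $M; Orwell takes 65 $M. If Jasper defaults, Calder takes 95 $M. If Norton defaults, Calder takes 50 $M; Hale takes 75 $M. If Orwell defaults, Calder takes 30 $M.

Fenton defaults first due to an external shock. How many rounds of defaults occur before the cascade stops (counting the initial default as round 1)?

4

Round 1 — Fenton defaults (initial).
  Dover: +50 → 50 ≥ 40
  Elm: +75 → 75 ≥ 70
  Hale: +80 → 80 ≥ 30
Round 2 — Dover, Elm, Hale default.
  Ivory: +95+40 → 135 ≥ 100
  Jasper: +80 → 80 ≥ 30
  Norton: +20 → 20 < 110
  Orwell: +10 → 10 < 60
Round 3 — Ivory, Jasper default.
  Calder: +95 → 95 ≥ 60
  Grove: +20 → 20 < 90
  Orwell: +65 → 75 ≥ 60
Round 4 — Calder, Orwell default.
  Norton: +40 → 60 < 110
No further defaults.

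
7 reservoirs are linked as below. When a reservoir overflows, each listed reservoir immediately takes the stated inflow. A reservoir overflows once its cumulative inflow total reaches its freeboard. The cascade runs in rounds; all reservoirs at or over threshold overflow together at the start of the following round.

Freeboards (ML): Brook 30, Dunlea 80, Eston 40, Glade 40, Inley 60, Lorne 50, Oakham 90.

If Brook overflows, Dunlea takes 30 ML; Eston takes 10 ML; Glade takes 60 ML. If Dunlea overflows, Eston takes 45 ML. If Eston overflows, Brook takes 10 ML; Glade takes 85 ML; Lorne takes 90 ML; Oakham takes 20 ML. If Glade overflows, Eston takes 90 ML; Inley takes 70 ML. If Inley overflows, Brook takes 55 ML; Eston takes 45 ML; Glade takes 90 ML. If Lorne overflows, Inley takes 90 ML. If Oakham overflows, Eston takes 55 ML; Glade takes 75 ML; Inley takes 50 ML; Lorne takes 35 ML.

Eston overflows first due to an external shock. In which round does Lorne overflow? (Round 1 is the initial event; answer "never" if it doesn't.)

Round 1 — Eston overflows (initial).
  Brook: +10 → 10 < 30
  Glade: +85 → 85 ≥ 40
  Lorne: +90 → 90 ≥ 50
  Oakham: +20 → 20 < 90
Round 2 — Glade, Lorne overflow.
  Inley: +70+90 → 160 ≥ 60
Round 3 — Inley overflows.
  Brook: +55 → 65 ≥ 30
Round 4 — Brook overflows.
  Dunlea: +30 → 30 < 80
No further overflows.

2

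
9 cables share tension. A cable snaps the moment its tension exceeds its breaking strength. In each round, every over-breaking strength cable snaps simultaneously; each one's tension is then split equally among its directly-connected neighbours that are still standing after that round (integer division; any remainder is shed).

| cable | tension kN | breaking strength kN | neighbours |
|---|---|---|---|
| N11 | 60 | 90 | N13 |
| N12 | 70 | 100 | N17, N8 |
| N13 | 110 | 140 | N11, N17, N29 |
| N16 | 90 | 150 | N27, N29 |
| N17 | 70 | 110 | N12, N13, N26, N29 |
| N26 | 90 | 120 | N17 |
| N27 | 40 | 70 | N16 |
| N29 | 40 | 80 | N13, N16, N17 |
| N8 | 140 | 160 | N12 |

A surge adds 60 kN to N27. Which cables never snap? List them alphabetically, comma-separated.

Round 1 — N27 at 100 > 70. N27 snaps.
  N27 sheds 100 kN to N16: 100 each.
    N16: 90+100 = 190 > 150
Round 2 — N16 snaps.
  N16 sheds 190 kN to N29: 190 each.
    N29: 40+190 = 230 > 80
Round 3 — N29 snaps.
  N29 sheds 230 kN to N13, N17: 115 each.
    N13: 110+115 = 225 > 140
    N17: 70+115 = 185 > 110
Round 4 — N13, N17 snap.
  N13 sheds 225 kN to N11: 225 each.
    N11: 60+225 = 285 > 90
  N17 sheds 185 kN to N12, N26: 92 each (1 lost).
    N12: 70+92 = 162 > 100
    N26: 90+92 = 182 > 120
Round 5 — N11, N12, N26 snap.
  N11 sheds 285 kN: no online neighbours, lost.
  N12 sheds 162 kN to N8: 162 each.
    N8: 140+162 = 302 > 160
  N26 sheds 182 kN: no online neighbours, lost.
Round 6 — N8 snaps.
  N8 sheds 302 kN: no online neighbours, lost.
No further breaks.

none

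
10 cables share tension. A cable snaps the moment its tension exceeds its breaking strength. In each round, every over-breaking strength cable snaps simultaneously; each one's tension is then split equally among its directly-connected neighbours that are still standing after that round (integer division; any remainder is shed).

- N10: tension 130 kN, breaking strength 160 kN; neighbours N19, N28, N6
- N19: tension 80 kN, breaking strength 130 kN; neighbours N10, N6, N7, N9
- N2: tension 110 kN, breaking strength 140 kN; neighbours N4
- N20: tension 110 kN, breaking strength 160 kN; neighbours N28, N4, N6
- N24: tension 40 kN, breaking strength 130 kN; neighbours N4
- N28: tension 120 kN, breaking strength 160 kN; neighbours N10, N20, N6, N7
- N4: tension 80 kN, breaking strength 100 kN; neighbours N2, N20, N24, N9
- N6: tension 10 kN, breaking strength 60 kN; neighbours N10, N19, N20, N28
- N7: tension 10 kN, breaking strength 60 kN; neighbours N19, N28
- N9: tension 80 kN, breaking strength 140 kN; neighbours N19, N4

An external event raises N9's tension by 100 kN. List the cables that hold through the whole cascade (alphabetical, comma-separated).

Round 1 — N9 at 180 > 140. N9 snaps.
  N9 sheds 180 kN to N19, N4: 90 each.
    N19: 80+90 = 170 > 130
    N4: 80+90 = 170 > 100
Round 2 — N19, N4 snap.
  N19 sheds 170 kN to N10, N6, N7: 56 each (2 lost).
    N10: 130+56 = 186 > 160
    N6: 10+56 = 66 > 60
    N7: 10+56 = 66 > 60
  N4 sheds 170 kN to N2, N20, N24: 56 each (2 lost).
    N2: 110+56 = 166 > 140
    N20: 110+56 = 166 > 160
    N24: 40+56 = 96 ≤ 130
Round 3 — N10, N2, N20, N6, N7 snap.
  N10 sheds 186 kN to N28: 186 each.
    N28: 120+186 = 306 > 160
  N2 sheds 166 kN: no online neighbours, lost.
  N20 sheds 166 kN to N28: 166 each.
    N28: 306+166 = 472 > 160
  N6 sheds 66 kN to N28: 66 each.
    N28: 472+66 = 538 > 160
  N7 sheds 66 kN to N28: 66 each.
    N28: 538+66 = 604 > 160
Round 4 — N28 snaps.
  N28 sheds 604 kN: no online neighbours, lost.
No further breaks.

N24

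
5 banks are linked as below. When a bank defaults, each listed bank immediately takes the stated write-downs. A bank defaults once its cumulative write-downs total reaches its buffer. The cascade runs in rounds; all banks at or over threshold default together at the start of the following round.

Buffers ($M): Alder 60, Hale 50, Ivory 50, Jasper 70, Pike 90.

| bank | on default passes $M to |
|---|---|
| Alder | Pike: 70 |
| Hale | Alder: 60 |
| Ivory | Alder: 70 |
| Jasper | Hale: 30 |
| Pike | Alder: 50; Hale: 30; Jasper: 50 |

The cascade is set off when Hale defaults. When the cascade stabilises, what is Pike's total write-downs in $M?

70

Round 1 — Hale defaults (initial).
  Alder: +60 → 60 ≥ 60
Round 2 — Alder defaults.
  Pike: +70 → 70 < 90
No further defaults.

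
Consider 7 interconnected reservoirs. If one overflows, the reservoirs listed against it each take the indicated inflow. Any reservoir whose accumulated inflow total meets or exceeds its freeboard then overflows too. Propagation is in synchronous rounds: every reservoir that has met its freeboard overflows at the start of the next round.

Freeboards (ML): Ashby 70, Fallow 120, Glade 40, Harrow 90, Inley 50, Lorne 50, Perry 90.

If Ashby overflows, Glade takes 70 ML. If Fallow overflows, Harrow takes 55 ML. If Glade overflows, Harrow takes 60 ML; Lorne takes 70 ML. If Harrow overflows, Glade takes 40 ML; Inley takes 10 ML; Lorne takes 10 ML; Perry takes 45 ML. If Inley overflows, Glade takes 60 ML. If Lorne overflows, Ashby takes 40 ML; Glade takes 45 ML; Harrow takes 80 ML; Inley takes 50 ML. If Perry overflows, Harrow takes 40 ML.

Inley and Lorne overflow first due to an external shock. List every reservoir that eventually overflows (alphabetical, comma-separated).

Glade, Harrow, Inley, Lorne

Round 1 — Inley, Lorne overflow (initial).
  Ashby: +40 → 40 < 70
  Glade: +60+45 → 105 ≥ 40
  Harrow: +80 → 80 < 90
Round 2 — Glade overflows.
  Harrow: +60 → 140 ≥ 90
Round 3 — Harrow overflows.
  Perry: +45 → 45 < 90
No further overflows.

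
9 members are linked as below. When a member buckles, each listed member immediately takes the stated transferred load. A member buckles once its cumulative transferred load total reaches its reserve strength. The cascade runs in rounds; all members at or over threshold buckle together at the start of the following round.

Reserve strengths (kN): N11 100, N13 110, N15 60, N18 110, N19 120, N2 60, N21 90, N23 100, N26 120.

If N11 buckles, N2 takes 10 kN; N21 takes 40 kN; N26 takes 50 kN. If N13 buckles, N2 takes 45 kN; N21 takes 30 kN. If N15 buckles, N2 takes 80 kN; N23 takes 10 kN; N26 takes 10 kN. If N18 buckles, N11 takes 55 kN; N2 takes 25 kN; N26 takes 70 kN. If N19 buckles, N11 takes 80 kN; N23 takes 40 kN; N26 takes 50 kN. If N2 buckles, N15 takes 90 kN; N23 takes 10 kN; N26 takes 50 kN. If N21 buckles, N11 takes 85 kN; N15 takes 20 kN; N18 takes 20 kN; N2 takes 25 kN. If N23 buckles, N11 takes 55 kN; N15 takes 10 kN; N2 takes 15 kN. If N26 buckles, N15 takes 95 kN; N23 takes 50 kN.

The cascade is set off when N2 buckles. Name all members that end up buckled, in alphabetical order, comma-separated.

Round 1 — N2 buckles (initial).
  N15: +90 → 90 ≥ 60
  N23: +10 → 10 < 100
  N26: +50 → 50 < 120
Round 2 — N15 buckles.
  N23: +10 → 20 < 100
  N26: +10 → 60 < 120
No further bucklings.

N15, N2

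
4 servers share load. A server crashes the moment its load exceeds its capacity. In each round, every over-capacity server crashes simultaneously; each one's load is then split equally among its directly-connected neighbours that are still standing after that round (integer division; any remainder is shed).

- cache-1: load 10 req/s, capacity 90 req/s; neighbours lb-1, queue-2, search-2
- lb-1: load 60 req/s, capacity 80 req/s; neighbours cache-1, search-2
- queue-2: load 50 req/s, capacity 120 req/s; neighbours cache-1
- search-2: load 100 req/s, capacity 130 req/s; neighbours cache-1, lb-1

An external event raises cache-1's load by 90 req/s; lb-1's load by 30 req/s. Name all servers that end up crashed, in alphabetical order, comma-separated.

cache-1, lb-1, search-2

Round 1 — cache-1 at 100 > 90; lb-1 at 90 > 80. cache-1, lb-1 crash.
  cache-1 sheds 100 req/s to queue-2, search-2: 50 each.
    queue-2: 50+50 = 100 ≤ 120
    search-2: 100+50 = 150 > 130
  lb-1 sheds 90 req/s to search-2: 90 each.
    search-2: 150+90 = 240 > 130
Round 2 — search-2 crashes.
  search-2 sheds 240 req/s: no online neighbours, lost.
No further crashes.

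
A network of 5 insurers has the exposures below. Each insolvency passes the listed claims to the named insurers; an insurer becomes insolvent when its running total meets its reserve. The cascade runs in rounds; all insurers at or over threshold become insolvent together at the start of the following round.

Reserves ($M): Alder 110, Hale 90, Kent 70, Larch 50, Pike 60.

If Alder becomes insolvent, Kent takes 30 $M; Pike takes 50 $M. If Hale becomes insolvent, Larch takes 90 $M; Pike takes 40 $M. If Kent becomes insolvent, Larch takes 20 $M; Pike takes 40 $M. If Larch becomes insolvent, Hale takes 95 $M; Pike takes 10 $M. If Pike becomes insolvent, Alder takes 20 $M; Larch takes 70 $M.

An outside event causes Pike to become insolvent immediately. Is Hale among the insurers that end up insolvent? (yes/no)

yes

Round 1 — Pike becomes insolvent (initial).
  Alder: +20 → 20 < 110
  Larch: +70 → 70 ≥ 50
Round 2 — Larch becomes insolvent.
  Hale: +95 → 95 ≥ 90
Round 3 — Hale becomes insolvent.
No further insolvencies.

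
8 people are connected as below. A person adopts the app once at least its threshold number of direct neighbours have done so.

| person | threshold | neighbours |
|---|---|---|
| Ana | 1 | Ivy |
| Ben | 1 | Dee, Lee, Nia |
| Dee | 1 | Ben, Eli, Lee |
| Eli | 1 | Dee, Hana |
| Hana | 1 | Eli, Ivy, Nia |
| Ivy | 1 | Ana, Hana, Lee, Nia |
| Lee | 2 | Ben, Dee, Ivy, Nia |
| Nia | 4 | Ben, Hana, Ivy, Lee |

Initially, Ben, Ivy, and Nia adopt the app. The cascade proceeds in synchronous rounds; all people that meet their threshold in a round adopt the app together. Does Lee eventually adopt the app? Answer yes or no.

Round 1 — Ben, Ivy, Nia adopt the app (initial).
Round 2 — checking thresholds:
  Ana: 1 of 1 neighbours ≥ 1, adopts the app.
  Dee: 1 of 3 neighbours ≥ 1, adopts the app.
  Hana: 2 of 3 neighbours ≥ 1, adopts the app.
  Lee: 3 of 4 neighbours ≥ 2, adopts the app.
Round 3 — checking thresholds:
  Eli: 2 of 2 neighbours ≥ 1, adopts the app.
Round 4 — no new adoptions; cascade stops.

yes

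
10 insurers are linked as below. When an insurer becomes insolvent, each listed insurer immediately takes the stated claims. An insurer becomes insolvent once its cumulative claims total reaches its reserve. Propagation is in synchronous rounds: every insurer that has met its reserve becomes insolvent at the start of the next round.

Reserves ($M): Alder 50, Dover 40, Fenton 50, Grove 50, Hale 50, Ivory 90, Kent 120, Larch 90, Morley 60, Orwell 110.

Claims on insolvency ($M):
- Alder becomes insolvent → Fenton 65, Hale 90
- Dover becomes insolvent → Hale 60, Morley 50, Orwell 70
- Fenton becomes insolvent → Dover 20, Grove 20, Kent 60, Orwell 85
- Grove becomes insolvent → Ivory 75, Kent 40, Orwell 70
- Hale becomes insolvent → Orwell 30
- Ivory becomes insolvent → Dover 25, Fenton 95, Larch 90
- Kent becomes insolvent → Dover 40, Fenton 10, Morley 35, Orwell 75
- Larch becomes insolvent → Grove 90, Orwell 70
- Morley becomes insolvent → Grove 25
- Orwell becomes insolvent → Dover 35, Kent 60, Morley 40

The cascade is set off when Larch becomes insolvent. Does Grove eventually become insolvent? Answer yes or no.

Round 1 — Larch becomes insolvent (initial).
  Grove: +90 → 90 ≥ 50
  Orwell: +70 → 70 < 110
Round 2 — Grove becomes insolvent.
  Ivory: +75 → 75 < 90
  Kent: +40 → 40 < 120
  Orwell: +70 → 140 ≥ 110
Round 3 — Orwell becomes insolvent.
  Dover: +35 → 35 < 40
  Kent: +60 → 100 < 120
  Morley: +40 → 40 < 60
No further insolvencies.

yes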